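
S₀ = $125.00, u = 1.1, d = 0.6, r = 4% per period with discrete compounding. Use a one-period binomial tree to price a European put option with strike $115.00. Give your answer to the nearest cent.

Risk-neutral probability p = (1 + 0.04 − 0.6)/(1.1 − 0.6) = 0.4400/0.5000 = 0.8800
Terminal stock prices: S_u = 137.5, S_d = 75
Terminal payoffs (K − S): max(-22.5, 0) = 0, max(40, 0) = 40
Node 0 (S = 125): V_0 = 1/1.04·[0.8800·0.0000 + 0.1200·40.0000] = 4.6154

$4.62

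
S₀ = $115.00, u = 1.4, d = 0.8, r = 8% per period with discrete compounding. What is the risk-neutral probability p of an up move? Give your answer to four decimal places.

p = 0.4667

Risk-neutral probability p = (1 + 0.08 − 0.8)/(1.4 − 0.8) = 0.2800/0.6000 = 0.4667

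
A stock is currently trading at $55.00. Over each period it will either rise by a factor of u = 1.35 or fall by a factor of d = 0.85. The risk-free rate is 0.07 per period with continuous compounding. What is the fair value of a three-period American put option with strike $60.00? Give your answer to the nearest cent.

$7.56

Risk-neutral probability p = (e^0.07 − 0.85)/(1.35 − 0.85) = 0.2225/0.5000 = 0.4450
Terminal stock prices: S_uuu = 135.3, S_uud = 85.2, S_udd = 53.65, S_ddd = 33.78
Terminal payoffs (K − S): max(-75.32, 0) = 0, max(-25.2, 0) = 0, max(6.354, 0) = 6.354, max(26.22, 0) = 26.22
Node uu (S = 100.2): continuation = e^(−0.07)·[0.4450·0.0000 + 0.5550·0.0000] = 0.0000; exercise value = 0.0000 ≤ continuation, so V_uu = 0.0000
Node ud (S = 63.11): continuation = e^(−0.07)·[0.4450·0.0000 + 0.5550·6.3544] = 3.2882; exercise value = 0.0000 ≤ continuation, so V_ud = 3.2882
Node dd (S = 39.74): continuation = e^(−0.07)·[0.4450·6.3544 + 0.5550·26.2231] = 16.2061; exercise value = 20.2625 > continuation, so V_dd = 20.2625 (exercise)
Node u (S = 74.25): continuation = e^(−0.07)·[0.4450·0.0000 + 0.5550·3.2882] = 1.7015; exercise value = 0.0000 ≤ continuation, so V_u = 1.7015
Node d (S = 46.75): continuation = e^(−0.07)·[0.4450·3.2882 + 0.5550·20.2625] = 11.8495; exercise value = 13.2500 > continuation, so V_d = 13.2500 (exercise)
Node 0 (S = 55): continuation = e^(−0.07)·[0.4450·1.7015 + 0.5550·13.2500] = 7.5624; exercise value = 5.0000 ≤ continuation, so V_0 = 7.5624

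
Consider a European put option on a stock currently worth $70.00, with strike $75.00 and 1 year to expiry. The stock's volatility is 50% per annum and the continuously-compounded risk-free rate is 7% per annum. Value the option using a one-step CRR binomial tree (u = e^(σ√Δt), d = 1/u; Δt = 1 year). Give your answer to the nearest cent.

$16.78

CRR parameters: u = e^(σ√Δt) = e^(0.5·√1) = 1.6487, d = 1/u = 0.6065
Per-period rate: rΔt = 0.07·1 = 0.07, so R = e^0.07 = 1.0725
Risk-neutral probability p = (e^0.07 − 0.6065)/(1.6487 − 0.6065) = 0.4660/1.0422 = 0.4471
Terminal stock prices: S_u = 115.4, S_d = 42.46
Terminal payoffs (K − S): max(-40.41, 0) = 0, max(32.54, 0) = 32.54
Node 0 (S = 70): V_0 = e^(−0.07)·[0.4471·0.0000 + 0.5529·32.5429] = 16.7761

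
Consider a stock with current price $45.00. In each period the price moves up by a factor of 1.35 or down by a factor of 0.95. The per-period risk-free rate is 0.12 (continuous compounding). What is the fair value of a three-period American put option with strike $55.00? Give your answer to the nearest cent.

$10.00

Risk-neutral probability p = (e^0.12 − 0.95)/(1.35 − 0.95) = 0.1775/0.4000 = 0.4437
Terminal stock prices: S_uuu = 110.7, S_uud = 77.91, S_udd = 54.83, S_ddd = 38.58
Terminal payoffs (K − S): max(-55.72, 0) = 0, max(-22.91, 0) = 0, max(0.1731, 0) = 0.1731, max(16.42, 0) = 16.42
Node uu (S = 82.01): continuation = e^(−0.12)·[0.4437·0.0000 + 0.5563·0.0000] = 0.0000; exercise value = 0.0000 ≤ continuation, so V_uu = 0.0000
Node ud (S = 57.71): continuation = e^(−0.12)·[0.4437·0.0000 + 0.5563·0.1731] = 0.0854; exercise value = 0.0000 ≤ continuation, so V_ud = 0.0854
Node dd (S = 40.61): continuation = e^(−0.12)·[0.4437·0.1731 + 0.5563·16.4181] = 8.1681; exercise value = 14.3875 > continuation, so V_dd = 14.3875 (exercise)
Node u (S = 60.75): continuation = e^(−0.12)·[0.4437·0.0000 + 0.5563·0.0854] = 0.0421; exercise value = 0.0000 ≤ continuation, so V_u = 0.0421
Node d (S = 42.75): continuation = e^(−0.12)·[0.4437·0.0854 + 0.5563·14.3875] = 7.1318; exercise value = 12.2500 > continuation, so V_d = 12.2500 (exercise)
Node 0 (S = 45): continuation = e^(−0.12)·[0.4437·0.0421 + 0.5563·12.2500] = 6.0602; exercise value = 10.0000 > continuation, so V_0 = 10.0000 (exercise)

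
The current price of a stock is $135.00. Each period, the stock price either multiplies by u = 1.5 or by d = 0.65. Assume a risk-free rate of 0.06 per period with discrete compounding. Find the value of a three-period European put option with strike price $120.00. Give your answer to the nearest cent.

Risk-neutral probability p = (1 + 0.06 − 0.65)/(1.5 − 0.65) = 0.4100/0.8500 = 0.4824
Terminal stock prices: S_uuu = 455.6, S_uud = 197.4, S_udd = 85.56, S_ddd = 37.07
Terminal payoffs (K − S): max(-335.6, 0) = 0, max(-77.44, 0) = 0, max(34.44, 0) = 34.44, max(82.93, 0) = 82.93
Node uu (S = 303.8): V_uu = 1/1.06·[0.4824·0.0000 + 0.5176·0.0000] = 0.0000
Node ud (S = 131.6): V_ud = 1/1.06·[0.4824·0.0000 + 0.5176·34.4437] = 16.8205
Node dd (S = 57.04): V_dd = 1/1.06·[0.4824·34.4437 + 0.5176·82.9256] = 56.1700
Node u (S = 202.5): V_u = 1/1.06·[0.4824·0.0000 + 0.5176·16.8205] = 8.2142
Node d (S = 87.75): V_d = 1/1.06·[0.4824·16.8205 + 0.5176·56.1700] = 35.0846
Node 0 (S = 135): V_0 = 1/1.06·[0.4824·8.2142 + 0.5176·35.0846] = 20.8713

$20.87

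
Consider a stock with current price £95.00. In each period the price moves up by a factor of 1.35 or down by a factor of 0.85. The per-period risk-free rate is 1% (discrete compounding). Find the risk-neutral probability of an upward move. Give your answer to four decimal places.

p = 0.3200

Risk-neutral probability p = (1 + 0.01 − 0.85)/(1.35 − 0.85) = 0.1600/0.5000 = 0.3200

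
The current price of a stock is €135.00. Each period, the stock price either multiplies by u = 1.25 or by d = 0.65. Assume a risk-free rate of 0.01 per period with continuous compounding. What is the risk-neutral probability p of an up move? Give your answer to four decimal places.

Risk-neutral probability p = (e^0.01 − 0.65)/(1.25 − 0.65) = 0.3601/0.6000 = 0.6001

p = 0.6001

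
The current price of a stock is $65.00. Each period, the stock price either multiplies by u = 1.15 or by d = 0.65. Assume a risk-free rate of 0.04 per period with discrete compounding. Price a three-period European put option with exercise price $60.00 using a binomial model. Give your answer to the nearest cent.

Risk-neutral probability p = (1 + 0.04 − 0.65)/(1.15 − 0.65) = 0.3900/0.5000 = 0.7800
Terminal stock prices: S_uuu = 98.86, S_uud = 55.88, S_udd = 31.58, S_ddd = 17.85
Terminal payoffs (K − S): max(-38.86, 0) = 0, max(4.124, 0) = 4.124, max(28.42, 0) = 28.42, max(42.15, 0) = 42.15
Node uu (S = 85.96): V_uu = 1/1.04·[0.7800·0.0000 + 0.2200·4.1244] = 0.8725
Node ud (S = 48.59): V_ud = 1/1.04·[0.7800·4.1244 + 0.2200·28.4181] = 9.1048
Node dd (S = 27.46): V_dd = 1/1.04·[0.7800·28.4181 + 0.2200·42.1494] = 30.2298
Node u (S = 74.75): V_u = 1/1.04·[0.7800·0.8725 + 0.2200·9.1048] = 2.5804
Node d (S = 42.25): V_d = 1/1.04·[0.7800·9.1048 + 0.2200·30.2298] = 13.2234
Node 0 (S = 65): V_0 = 1/1.04·[0.7800·2.5804 + 0.2200·13.2234] = 4.7325

$4.73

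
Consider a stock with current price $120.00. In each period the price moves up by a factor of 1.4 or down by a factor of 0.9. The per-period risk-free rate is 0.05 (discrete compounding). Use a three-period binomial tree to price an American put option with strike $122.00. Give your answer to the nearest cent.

$11.02

Risk-neutral probability p = (1 + 0.05 − 0.9)/(1.4 − 0.9) = 0.1500/0.5000 = 0.3000
Terminal stock prices: S_uuu = 329.3, S_uud = 211.7, S_udd = 136.1, S_ddd = 87.48
Terminal payoffs (K − S): max(-207.3, 0) = 0, max(-89.68, 0) = 0, max(-14.08, 0) = 0, max(34.52, 0) = 34.52
Node uu (S = 235.2): continuation = 1/1.05·[0.3000·0.0000 + 0.7000·0.0000] = 0.0000; exercise value = 0.0000 ≤ continuation, so V_uu = 0.0000
Node ud (S = 151.2): continuation = 1/1.05·[0.3000·0.0000 + 0.7000·0.0000] = 0.0000; exercise value = 0.0000 ≤ continuation, so V_ud = 0.0000
Node dd (S = 97.2): continuation = 1/1.05·[0.3000·0.0000 + 0.7000·34.5200] = 23.0133; exercise value = 24.8000 > continuation, so V_dd = 24.8000 (exercise)
Node u (S = 168): continuation = 1/1.05·[0.3000·0.0000 + 0.7000·0.0000] = 0.0000; exercise value = 0.0000 ≤ continuation, so V_u = 0.0000
Node d (S = 108): continuation = 1/1.05·[0.3000·0.0000 + 0.7000·24.8000] = 16.5333; exercise value = 14.0000 ≤ continuation, so V_d = 16.5333
Node 0 (S = 120): continuation = 1/1.05·[0.3000·0.0000 + 0.7000·16.5333] = 11.0222; exercise value = 2.0000 ≤ continuation, so V_0 = 11.0222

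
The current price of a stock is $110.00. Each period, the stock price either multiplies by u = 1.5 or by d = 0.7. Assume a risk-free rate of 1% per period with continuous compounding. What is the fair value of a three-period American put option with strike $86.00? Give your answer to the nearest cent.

$13.25

Risk-neutral probability p = (e^0.01 − 0.7)/(1.5 − 0.7) = 0.3101/0.8000 = 0.3876
Terminal stock prices: S_uuu = 371.2, S_uud = 173.2, S_udd = 80.85, S_ddd = 37.73
Terminal payoffs (K − S): max(-285.2, 0) = 0, max(-87.25, 0) = 0, max(5.15, 0) = 5.15, max(48.27, 0) = 48.27
Node uu (S = 247.5): continuation = e^(−0.01)·[0.3876·0.0000 + 0.6124·0.0000] = 0.0000; exercise value = 0.0000 ≤ continuation, so V_uu = 0.0000
Node ud (S = 115.5): continuation = e^(−0.01)·[0.3876·0.0000 + 0.6124·5.1500] = 3.1227; exercise value = 0.0000 ≤ continuation, so V_ud = 3.1227
Node dd (S = 53.9): continuation = e^(−0.01)·[0.3876·5.1500 + 0.6124·48.2700] = 31.2443; exercise value = 32.1000 > continuation, so V_dd = 32.1000 (exercise)
Node u (S = 165): continuation = e^(−0.01)·[0.3876·0.0000 + 0.6124·3.1227] = 1.8934; exercise value = 0.0000 ≤ continuation, so V_u = 1.8934
Node d (S = 77): continuation = e^(−0.01)·[0.3876·3.1227 + 0.6124·32.1000] = 20.6618; exercise value = 9.0000 ≤ continuation, so V_d = 20.6618
Node 0 (S = 110): continuation = e^(−0.01)·[0.3876·1.8934 + 0.6124·20.6618] = 13.2547; exercise value = 0.0000 ≤ continuation, so V_0 = 13.2547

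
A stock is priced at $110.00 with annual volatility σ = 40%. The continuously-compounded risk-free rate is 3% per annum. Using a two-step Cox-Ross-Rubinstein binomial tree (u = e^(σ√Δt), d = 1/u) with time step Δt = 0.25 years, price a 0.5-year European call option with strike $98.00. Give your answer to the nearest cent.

CRR parameters: u = e^(σ√Δt) = e^(0.4·√0.25) = 1.2214, d = 1/u = 0.8187
Per-period rate: rΔt = 0.03·0.25 = 0.0075, so R = e^0.0075 = 1.0075
Risk-neutral probability p = (e^0.0075 − 0.8187)/(1.2214 − 0.8187) = 0.1888/0.4027 = 0.4689
Terminal stock prices: S_uu = 164.1, S_ud = 110, S_dd = 73.74
Terminal payoffs (S − K): max(66.1, 0) = 66.1, max(12, 0) = 12, max(-24.26, 0) = 0
Node u (S = 134.4): V_u = e^(−0.0075)·[0.4689·66.1007 + 0.5311·12.0000] = 37.0866
Node d (S = 90.06): V_d = e^(−0.0075)·[0.4689·12.0000 + 0.5311·0.0000] = 5.5843
Node 0 (S = 110): V_0 = e^(−0.0075)·[0.4689·37.0866 + 0.5311·5.5843] = 20.2024

$20.20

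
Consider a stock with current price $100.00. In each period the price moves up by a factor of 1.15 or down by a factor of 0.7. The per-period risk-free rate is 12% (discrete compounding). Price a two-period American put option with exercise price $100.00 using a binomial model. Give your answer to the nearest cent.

Risk-neutral probability p = (1 + 0.12 − 0.7)/(1.15 − 0.7) = 0.4200/0.4500 = 0.9333
Terminal stock prices: S_uu = 132.2, S_ud = 80.5, S_dd = 49
Terminal payoffs (K − S): max(-32.25, 0) = 0, max(19.5, 0) = 19.5, max(51, 0) = 51
Node u (S = 115): continuation = 1/1.12·[0.9333·0.0000 + 0.0667·19.5000] = 1.1607; exercise value = 0.0000 ≤ continuation, so V_u = 1.1607
Node d (S = 70): continuation = 1/1.12·[0.9333·19.5000 + 0.0667·51.0000] = 19.2857; exercise value = 30.0000 > continuation, so V_d = 30.0000 (exercise)
Node 0 (S = 100): continuation = 1/1.12·[0.9333·1.1607 + 0.0667·30.0000] = 2.7530; exercise value = 0.0000 ≤ continuation, so V_0 = 2.7530

$2.75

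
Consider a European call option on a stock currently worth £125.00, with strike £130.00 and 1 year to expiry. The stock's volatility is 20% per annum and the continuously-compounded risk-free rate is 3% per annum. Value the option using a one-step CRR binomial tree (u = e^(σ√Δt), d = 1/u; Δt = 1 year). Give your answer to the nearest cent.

£11.57

CRR parameters: u = e^(σ√Δt) = e^(0.2·√1) = 1.2214, d = 1/u = 0.8187
Per-period rate: rΔt = 0.03·1 = 0.03, so R = e^0.03 = 1.0305
Risk-neutral probability p = (e^0.03 − 0.8187)/(1.2214 − 0.8187) = 0.2117/0.4027 = 0.5258
Terminal stock prices: S_u = 152.7, S_d = 102.3
Terminal payoffs (S − K): max(22.68, 0) = 22.68, max(-27.66, 0) = 0
Node 0 (S = 125): V_0 = e^(−0.03)·[0.5258·22.6753 + 0.4742·0.0000] = 11.5703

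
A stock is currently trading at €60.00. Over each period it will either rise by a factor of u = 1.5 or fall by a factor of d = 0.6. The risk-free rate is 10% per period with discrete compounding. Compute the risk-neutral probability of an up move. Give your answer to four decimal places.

Risk-neutral probability p = (1 + 0.1 − 0.6)/(1.5 − 0.6) = 0.5000/0.9000 = 0.5556

p = 0.5556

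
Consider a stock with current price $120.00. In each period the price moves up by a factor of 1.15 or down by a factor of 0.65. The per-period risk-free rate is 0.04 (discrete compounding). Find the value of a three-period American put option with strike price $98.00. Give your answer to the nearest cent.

$5.56

Risk-neutral probability p = (1 + 0.04 − 0.65)/(1.15 − 0.65) = 0.3900/0.5000 = 0.7800
Terminal stock prices: S_uuu = 182.5, S_uud = 103.2, S_udd = 58.31, S_ddd = 32.95
Terminal payoffs (K − S): max(-84.5, 0) = 0, max(-5.155, 0) = 0, max(39.69, 0) = 39.69, max(65.05, 0) = 65.05
Node uu (S = 158.7): continuation = 1/1.04·[0.7800·0.0000 + 0.2200·0.0000] = 0.0000; exercise value = 0.0000 ≤ continuation, so V_uu = 0.0000
Node ud (S = 89.7): continuation = 1/1.04·[0.7800·0.0000 + 0.2200·39.6950] = 8.3970; exercise value = 8.3000 ≤ continuation, so V_ud = 8.3970
Node dd (S = 50.7): continuation = 1/1.04·[0.7800·39.6950 + 0.2200·65.0450] = 43.5308; exercise value = 47.3000 > continuation, so V_dd = 47.3000 (exercise)
Node u (S = 138): continuation = 1/1.04·[0.7800·0.0000 + 0.2200·8.3970] = 1.7763; exercise value = 0.0000 ≤ continuation, so V_u = 1.7763
Node d (S = 78): continuation = 1/1.04·[0.7800·8.3970 + 0.2200·47.3000] = 16.3035; exercise value = 20.0000 > continuation, so V_d = 20.0000 (exercise)
Node 0 (S = 120): continuation = 1/1.04·[0.7800·1.7763 + 0.2200·20.0000] = 5.5630; exercise value = 0.0000 ≤ continuation, so V_0 = 5.5630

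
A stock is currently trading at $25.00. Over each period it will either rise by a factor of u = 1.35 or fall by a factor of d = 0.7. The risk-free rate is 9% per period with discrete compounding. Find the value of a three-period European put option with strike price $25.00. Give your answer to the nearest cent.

$2.69

Risk-neutral probability p = (1 + 0.09 − 0.7)/(1.35 − 0.7) = 0.3900/0.6500 = 0.6000
Terminal stock prices: S_uuu = 61.51, S_uud = 31.89, S_udd = 16.54, S_ddd = 8.575
Terminal payoffs (K − S): max(-36.51, 0) = 0, max(-6.894, 0) = 0, max(8.463, 0) = 8.463, max(16.43, 0) = 16.43
Node uu (S = 45.56): V_uu = 1/1.09·[0.6000·0.0000 + 0.4000·0.0000] = 0.0000
Node ud (S = 23.62): V_ud = 1/1.09·[0.6000·0.0000 + 0.4000·8.4625] = 3.1055
Node dd (S = 12.25): V_dd = 1/1.09·[0.6000·8.4625 + 0.4000·16.4250] = 10.6858
Node u (S = 33.75): V_u = 1/1.09·[0.6000·0.0000 + 0.4000·3.1055] = 1.1396
Node d (S = 17.5): V_d = 1/1.09·[0.6000·3.1055 + 0.4000·10.6858] = 5.6308
Node 0 (S = 25): V_0 = 1/1.09·[0.6000·1.1396 + 0.4000·5.6308] = 2.6937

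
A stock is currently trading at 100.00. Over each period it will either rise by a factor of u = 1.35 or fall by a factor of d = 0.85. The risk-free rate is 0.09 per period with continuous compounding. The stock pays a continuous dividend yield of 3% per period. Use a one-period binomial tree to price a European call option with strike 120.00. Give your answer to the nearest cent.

Per-period risk-free factor R = e^0.09 = 1.0942; dividend-adjusted growth = e^(0.09−0.03) = 1.0618.
Risk-neutral probability p = (1.0618 − 0.85)/(1.35 − 0.85) = 0.2118/0.5000 = 0.4237
Terminal stock prices: S_u = 135, S_d = 85
Terminal payoffs (S − K): max(15, 0) = 15, max(-35, 0) = 0
Node 0 (S = 100): V_0 = e^(−0.09)·[0.4237·15.0000 + 0.5763·0.0000] = 5.8081

5.81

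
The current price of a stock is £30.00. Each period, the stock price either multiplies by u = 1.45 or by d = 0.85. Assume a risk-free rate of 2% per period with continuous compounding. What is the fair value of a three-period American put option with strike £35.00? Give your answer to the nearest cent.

Risk-neutral probability p = (e^0.02 − 0.85)/(1.45 − 0.85) = 0.1702/0.6000 = 0.2837
Terminal stock prices: S_uuu = 91.46, S_uud = 53.61, S_udd = 31.43, S_ddd = 18.42
Terminal payoffs (K − S): max(-56.46, 0) = 0, max(-18.61, 0) = 0, max(3.571, 0) = 3.571, max(16.58, 0) = 16.58
Node uu (S = 63.08): continuation = e^(−0.02)·[0.2837·0.0000 + 0.7163·0.0000] = 0.0000; exercise value = 0.0000 ≤ continuation, so V_uu = 0.0000
Node ud (S = 36.98): continuation = e^(−0.02)·[0.2837·0.0000 + 0.7163·3.5713] = 2.5075; exercise value = 0.0000 ≤ continuation, so V_ud = 2.5075
Node dd (S = 21.67): continuation = e^(−0.02)·[0.2837·3.5713 + 0.7163·16.5763] = 12.6320; exercise value = 13.3250 > continuation, so V_dd = 13.3250 (exercise)
Node u (S = 43.5): continuation = e^(−0.02)·[0.2837·0.0000 + 0.7163·2.5075] = 1.7607; exercise value = 0.0000 ≤ continuation, so V_u = 1.7607
Node d (S = 25.5): continuation = e^(−0.02)·[0.2837·2.5075 + 0.7163·13.3250] = 10.0533; exercise value = 9.5000 ≤ continuation, so V_d = 10.0533
Node 0 (S = 30): continuation = e^(−0.02)·[0.2837·1.7607 + 0.7163·10.0533] = 7.5485; exercise value = 5.0000 ≤ continuation, so V_0 = 7.5485

£7.55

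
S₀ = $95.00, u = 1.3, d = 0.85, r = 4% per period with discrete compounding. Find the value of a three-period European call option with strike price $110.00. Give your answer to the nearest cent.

Risk-neutral probability p = (1 + 0.04 − 0.85)/(1.3 − 0.85) = 0.1900/0.4500 = 0.4222
Terminal stock prices: S_uuu = 208.7, S_uud = 136.5, S_udd = 89.23, S_ddd = 58.34
Terminal payoffs (S − K): max(98.72, 0) = 98.72, max(26.47, 0) = 26.47, max(-20.77, 0) = 0, max(-51.66, 0) = 0
Node uu (S = 160.6): V_uu = 1/1.04·[0.4222·98.7150 + 0.5778·26.4675] = 54.7808
Node ud (S = 105): V_ud = 1/1.04·[0.4222·26.4675 + 0.5778·0.0000] = 10.7454
Node dd (S = 68.64): V_dd = 1/1.04·[0.4222·0.0000 + 0.5778·0.0000] = 0.0000
Node u (S = 123.5): V_u = 1/1.04·[0.4222·54.7808 + 0.5778·10.7454] = 28.2097
Node d (S = 80.75): V_d = 1/1.04·[0.4222·10.7454 + 0.5778·0.0000] = 4.3624
Node 0 (S = 95): V_0 = 1/1.04·[0.4222·28.2097 + 0.5778·4.3624] = 13.8762

$13.88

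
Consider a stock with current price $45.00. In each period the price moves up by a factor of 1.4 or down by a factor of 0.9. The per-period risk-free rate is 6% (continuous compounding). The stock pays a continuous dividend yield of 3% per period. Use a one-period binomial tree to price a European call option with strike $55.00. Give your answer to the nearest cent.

$1.97

Per-period risk-free factor R = e^0.06 = 1.0618; dividend-adjusted growth = e^(0.06−0.03) = 1.0305.
Risk-neutral probability p = (1.0305 − 0.9)/(1.4 − 0.9) = 0.1305/0.5000 = 0.2609
Terminal stock prices: S_u = 63, S_d = 40.5
Terminal payoffs (S − K): max(8, 0) = 8, max(-14.5, 0) = 0
Node 0 (S = 45): V_0 = e^(−0.06)·[0.2609·8.0000 + 0.7391·0.0000] = 1.9657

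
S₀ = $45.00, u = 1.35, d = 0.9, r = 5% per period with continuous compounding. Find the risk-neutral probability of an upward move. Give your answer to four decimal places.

p = 0.3362

Risk-neutral probability p = (e^0.05 − 0.9)/(1.35 − 0.9) = 0.1513/0.4500 = 0.3362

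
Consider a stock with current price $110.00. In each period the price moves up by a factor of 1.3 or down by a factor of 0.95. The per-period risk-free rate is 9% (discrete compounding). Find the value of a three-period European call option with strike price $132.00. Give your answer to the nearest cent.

Risk-neutral probability p = (1 + 0.09 − 0.95)/(1.3 − 0.95) = 0.1400/0.3500 = 0.4000
Terminal stock prices: S_uuu = 241.7, S_uud = 176.6, S_udd = 129.1, S_ddd = 94.31
Terminal payoffs (S − K): max(109.7, 0) = 109.7, max(44.6, 0) = 44.6, max(-2.942, 0) = 0, max(-37.69, 0) = 0
Node uu (S = 185.9): V_uu = 1/1.09·[0.4000·109.6700 + 0.6000·44.6050] = 64.7991
Node ud (S = 135.8): V_ud = 1/1.09·[0.4000·44.6050 + 0.6000·0.0000] = 16.3688
Node dd (S = 99.27): V_dd = 1/1.09·[0.4000·0.0000 + 0.6000·0.0000] = 0.0000
Node u (S = 143): V_u = 1/1.09·[0.4000·64.7991 + 0.6000·16.3688] = 32.7898
Node d (S = 104.5): V_d = 1/1.09·[0.4000·16.3688 + 0.6000·0.0000] = 6.0069
Node 0 (S = 110): V_0 = 1/1.09·[0.4000·32.7898 + 0.6000·6.0069] = 15.3395

$15.34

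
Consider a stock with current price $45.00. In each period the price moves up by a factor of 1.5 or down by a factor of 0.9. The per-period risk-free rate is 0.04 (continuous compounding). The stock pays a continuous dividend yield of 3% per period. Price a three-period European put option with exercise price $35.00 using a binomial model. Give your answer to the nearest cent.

$1.06

Per-period risk-free factor R = e^0.04 = 1.0408; dividend-adjusted growth = e^(0.04−0.03) = 1.0101.
Risk-neutral probability p = (1.0101 − 0.9)/(1.5 − 0.9) = 0.1101/0.6000 = 0.1834
Terminal stock prices: S_uuu = 151.9, S_uud = 91.12, S_udd = 54.68, S_ddd = 32.81
Terminal payoffs (K − S): max(-116.9, 0) = 0, max(-56.12, 0) = 0, max(-19.68, 0) = 0, max(2.195, 0) = 2.195
Node uu (S = 101.2): V_uu = e^(−0.04)·[0.1834·0.0000 + 0.8166·0.0000] = 0.0000
Node ud (S = 60.75): V_ud = e^(−0.04)·[0.1834·0.0000 + 0.8166·0.0000] = 0.0000
Node dd (S = 36.45): V_dd = e^(−0.04)·[0.1834·0.0000 + 0.8166·2.1950] = 1.7221
Node u (S = 67.5): V_u = e^(−0.04)·[0.1834·0.0000 + 0.8166·0.0000] = 0.0000
Node d (S = 40.5): V_d = e^(−0.04)·[0.1834·0.0000 + 0.8166·1.7221] = 1.3511
Node 0 (S = 45): V_0 = e^(−0.04)·[0.1834·0.0000 + 0.8166·1.3511] = 1.0600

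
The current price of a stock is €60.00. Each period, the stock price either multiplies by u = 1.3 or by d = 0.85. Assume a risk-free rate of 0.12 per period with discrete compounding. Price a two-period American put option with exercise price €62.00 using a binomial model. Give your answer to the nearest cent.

Risk-neutral probability p = (1 + 0.12 − 0.85)/(1.3 − 0.85) = 0.2700/0.4500 = 0.6000
Terminal stock prices: S_uu = 101.4, S_ud = 66.3, S_dd = 43.35
Terminal payoffs (K − S): max(-39.4, 0) = 0, max(-4.3, 0) = 0, max(18.65, 0) = 18.65
Node u (S = 78): continuation = 1/1.12·[0.6000·0.0000 + 0.4000·0.0000] = 0.0000; exercise value = 0.0000 ≤ continuation, so V_u = 0.0000
Node d (S = 51): continuation = 1/1.12·[0.6000·0.0000 + 0.4000·18.6500] = 6.6607; exercise value = 11.0000 > continuation, so V_d = 11.0000 (exercise)
Node 0 (S = 60): continuation = 1/1.12·[0.6000·0.0000 + 0.4000·11.0000] = 3.9286; exercise value = 2.0000 ≤ continuation, so V_0 = 3.9286

€3.93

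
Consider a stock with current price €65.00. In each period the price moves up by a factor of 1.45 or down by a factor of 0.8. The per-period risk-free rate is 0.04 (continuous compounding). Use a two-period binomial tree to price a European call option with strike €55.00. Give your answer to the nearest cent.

€19.13

Risk-neutral probability p = (e^0.04 − 0.8)/(1.45 − 0.8) = 0.2408/0.6500 = 0.3705
Terminal stock prices: S_uu = 136.7, S_ud = 75.4, S_dd = 41.6
Terminal payoffs (S − K): max(81.66, 0) = 81.66, max(20.4, 0) = 20.4, max(-13.4, 0) = 0
Node u (S = 94.25): V_u = e^(−0.04)·[0.3705·81.6625 + 0.6295·20.4000] = 41.4066
Node d (S = 52): V_d = e^(−0.04)·[0.3705·20.4000 + 0.6295·0.0000] = 7.2614
Node 0 (S = 65): V_0 = e^(−0.04)·[0.3705·41.4066 + 0.6295·7.2614] = 19.1307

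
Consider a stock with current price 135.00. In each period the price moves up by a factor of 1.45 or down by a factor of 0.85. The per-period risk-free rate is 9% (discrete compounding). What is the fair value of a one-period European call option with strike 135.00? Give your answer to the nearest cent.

22.29

Risk-neutral probability p = (1 + 0.09 − 0.85)/(1.45 − 0.85) = 0.2400/0.6000 = 0.4000
Terminal stock prices: S_u = 195.8, S_d = 114.8
Terminal payoffs (S − K): max(60.75, 0) = 60.75, max(-20.25, 0) = 0
Node 0 (S = 135): V_0 = 1/1.09·[0.4000·60.7500 + 0.6000·0.0000] = 22.2936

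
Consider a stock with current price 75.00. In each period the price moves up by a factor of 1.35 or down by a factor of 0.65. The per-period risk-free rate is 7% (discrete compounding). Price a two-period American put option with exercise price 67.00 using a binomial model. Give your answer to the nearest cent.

7.07

Risk-neutral probability p = (1 + 0.07 − 0.65)/(1.35 − 0.65) = 0.4200/0.7000 = 0.6000
Terminal stock prices: S_uu = 136.7, S_ud = 65.81, S_dd = 31.69
Terminal payoffs (K − S): max(-69.69, 0) = 0, max(1.188, 0) = 1.188, max(35.31, 0) = 35.31
Node u (S = 101.2): continuation = 1/1.07·[0.6000·0.0000 + 0.4000·1.1875] = 0.4439; exercise value = 0.0000 ≤ continuation, so V_u = 0.4439
Node d (S = 48.75): continuation = 1/1.07·[0.6000·1.1875 + 0.4000·35.3125] = 13.8668; exercise value = 18.2500 > continuation, so V_d = 18.2500 (exercise)
Node 0 (S = 75): continuation = 1/1.07·[0.6000·0.4439 + 0.4000·18.2500] = 7.0714; exercise value = 0.0000 ≤ continuation, so V_0 = 7.0714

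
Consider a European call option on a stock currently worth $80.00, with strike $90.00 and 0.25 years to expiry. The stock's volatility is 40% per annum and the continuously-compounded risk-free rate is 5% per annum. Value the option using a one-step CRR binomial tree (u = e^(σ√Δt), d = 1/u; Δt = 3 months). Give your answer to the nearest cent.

CRR parameters: u = e^(σ√Δt) = e^(0.4·√0.25) = 1.2214, d = 1/u = 0.8187
Per-period rate: rΔt = 0.05·0.25 = 0.0125, so R = e^0.0125 = 1.0126
Risk-neutral probability p = (e^0.0125 − 0.8187)/(1.2214 − 0.8187) = 0.1938/0.4027 = 0.4814
Terminal stock prices: S_u = 97.71, S_d = 65.5
Terminal payoffs (S − K): max(7.712, 0) = 7.712, max(-24.5, 0) = 0
Node 0 (S = 80): V_0 = e^(−0.0125)·[0.4814·7.7122 + 0.5186·0.0000] = 3.6666

$3.67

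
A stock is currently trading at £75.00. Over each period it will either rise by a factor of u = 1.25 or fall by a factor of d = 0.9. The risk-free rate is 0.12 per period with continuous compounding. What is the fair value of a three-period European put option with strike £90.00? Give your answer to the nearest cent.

Risk-neutral probability p = (e^0.12 − 0.9)/(1.25 − 0.9) = 0.2275/0.3500 = 0.6500
Terminal stock prices: S_uuu = 146.5, S_uud = 105.5, S_udd = 75.94, S_ddd = 54.68
Terminal payoffs (K − S): max(-56.48, 0) = 0, max(-15.47, 0) = 0, max(14.06, 0) = 14.06, max(35.32, 0) = 35.32
Node uu (S = 117.2): V_uu = e^(−0.12)·[0.6500·0.0000 + 0.3500·0.0000] = 0.0000
Node ud (S = 84.38): V_ud = e^(−0.12)·[0.6500·0.0000 + 0.3500·14.0625] = 4.3654
Node dd (S = 60.75): V_dd = e^(−0.12)·[0.6500·14.0625 + 0.3500·35.3250] = 19.0728
Node u (S = 93.75): V_u = e^(−0.12)·[0.6500·0.0000 + 0.3500·4.3654] = 1.3552
Node d (S = 67.5): V_d = e^(−0.12)·[0.6500·4.3654 + 0.3500·19.0728] = 8.4374
Node 0 (S = 75): V_0 = e^(−0.12)·[0.6500·1.3552 + 0.3500·8.4374] = 3.4005

£3.40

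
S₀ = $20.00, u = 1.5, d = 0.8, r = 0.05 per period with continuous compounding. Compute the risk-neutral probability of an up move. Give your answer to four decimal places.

Risk-neutral probability p = (e^0.05 − 0.8)/(1.5 − 0.8) = 0.2513/0.7000 = 0.3590

p = 0.3590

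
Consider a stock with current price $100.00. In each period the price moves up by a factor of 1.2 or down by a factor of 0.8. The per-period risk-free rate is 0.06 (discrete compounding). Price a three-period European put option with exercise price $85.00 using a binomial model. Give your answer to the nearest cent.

Risk-neutral probability p = (1 + 0.06 − 0.8)/(1.2 − 0.8) = 0.2600/0.4000 = 0.6500
Terminal stock prices: S_uuu = 172.8, S_uud = 115.2, S_udd = 76.8, S_ddd = 51.2
Terminal payoffs (K − S): max(-87.8, 0) = 0, max(-30.2, 0) = 0, max(8.2, 0) = 8.2, max(33.8, 0) = 33.8
Node uu (S = 144): V_uu = 1/1.06·[0.6500·0.0000 + 0.3500·0.0000] = 0.0000
Node ud (S = 96): V_ud = 1/1.06·[0.6500·0.0000 + 0.3500·8.2000] = 2.7075
Node dd (S = 64): V_dd = 1/1.06·[0.6500·8.2000 + 0.3500·33.8000] = 16.1887
Node u (S = 120): V_u = 1/1.06·[0.6500·0.0000 + 0.3500·2.7075] = 0.8940
Node d (S = 80): V_d = 1/1.06·[0.6500·2.7075 + 0.3500·16.1887] = 7.0056
Node 0 (S = 100): V_0 = 1/1.06·[0.6500·0.8940 + 0.3500·7.0056] = 2.8614

$2.86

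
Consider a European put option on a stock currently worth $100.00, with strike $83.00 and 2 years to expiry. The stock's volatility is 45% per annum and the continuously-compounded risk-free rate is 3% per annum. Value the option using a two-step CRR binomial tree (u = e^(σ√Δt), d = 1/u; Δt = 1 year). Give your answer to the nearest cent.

$13.32

CRR parameters: u = e^(σ√Δt) = e^(0.45·√1) = 1.5683, d = 1/u = 0.6376
Per-period rate: rΔt = 0.03·1 = 0.03, so R = e^0.03 = 1.0305
Risk-neutral probability p = (e^0.03 − 0.6376)/(1.5683 − 0.6376) = 0.3928/0.9307 = 0.4221
Terminal stock prices: S_uu = 246, S_ud = 100, S_dd = 40.66
Terminal payoffs (K − S): max(-163, 0) = 0, max(-17, 0) = 0, max(42.34, 0) = 42.34
Node u (S = 156.8): V_u = e^(−0.03)·[0.4221·0.0000 + 0.5779·0.0000] = 0.0000
Node d (S = 63.76): V_d = e^(−0.03)·[0.4221·0.0000 + 0.5779·42.3430] = 23.7475
Node 0 (S = 100): V_0 = e^(−0.03)·[0.4221·0.0000 + 0.5779·23.7475] = 13.3185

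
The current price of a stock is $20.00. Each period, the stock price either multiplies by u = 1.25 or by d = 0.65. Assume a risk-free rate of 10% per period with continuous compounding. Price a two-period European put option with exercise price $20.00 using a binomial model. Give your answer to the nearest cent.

Risk-neutral probability p = (e^0.1 − 0.65)/(1.25 − 0.65) = 0.4552/0.6000 = 0.7586
Terminal stock prices: S_uu = 31.25, S_ud = 16.25, S_dd = 8.45
Terminal payoffs (K − S): max(-11.25, 0) = 0, max(3.75, 0) = 3.75, max(11.55, 0) = 11.55
Node u (S = 25): V_u = e^(−0.1)·[0.7586·0.0000 + 0.2414·3.7500] = 0.8190
Node d (S = 13): V_d = e^(−0.1)·[0.7586·3.7500 + 0.2414·11.5500] = 5.0967
Node 0 (S = 20): V_0 = e^(−0.1)·[0.7586·0.8190 + 0.2414·5.0967] = 1.6754

$1.68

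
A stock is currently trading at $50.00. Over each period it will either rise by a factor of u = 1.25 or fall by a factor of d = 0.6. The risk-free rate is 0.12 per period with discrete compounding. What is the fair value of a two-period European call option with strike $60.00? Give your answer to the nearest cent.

Risk-neutral probability p = (1 + 0.12 − 0.6)/(1.25 − 0.6) = 0.5200/0.6500 = 0.8000
Terminal stock prices: S_uu = 78.12, S_ud = 37.5, S_dd = 18
Terminal payoffs (S − K): max(18.12, 0) = 18.12, max(-22.5, 0) = 0, max(-42, 0) = 0
Node u (S = 62.5): V_u = 1/1.12·[0.8000·18.1250 + 0.2000·0.0000] = 12.9464
Node d (S = 30): V_d = 1/1.12·[0.8000·0.0000 + 0.2000·0.0000] = 0.0000
Node 0 (S = 50): V_0 = 1/1.12·[0.8000·12.9464 + 0.2000·0.0000] = 9.2474

$9.25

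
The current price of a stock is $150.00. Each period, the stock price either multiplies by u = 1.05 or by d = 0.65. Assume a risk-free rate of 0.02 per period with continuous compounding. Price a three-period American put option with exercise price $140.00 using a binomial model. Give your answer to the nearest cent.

$7.55

Risk-neutral probability p = (e^0.02 − 0.65)/(1.05 − 0.65) = 0.3702/0.4000 = 0.9255
Terminal stock prices: S_uuu = 173.6, S_uud = 107.5, S_udd = 66.54, S_ddd = 41.19
Terminal payoffs (K − S): max(-33.64, 0) = 0, max(32.51, 0) = 32.51, max(73.46, 0) = 73.46, max(98.81, 0) = 98.81
Node uu (S = 165.4): continuation = e^(−0.02)·[0.9255·0.0000 + 0.0745·32.5062] = 2.3737; exercise value = 0.0000 ≤ continuation, so V_uu = 2.3737
Node ud (S = 102.4): continuation = e^(−0.02)·[0.9255·32.5062 + 0.0745·73.4562] = 34.8528; exercise value = 37.6250 > continuation, so V_ud = 37.6250 (exercise)
Node dd (S = 63.38): continuation = e^(−0.02)·[0.9255·73.4562 + 0.0745·98.8063] = 73.8528; exercise value = 76.6250 > continuation, so V_dd = 76.6250 (exercise)
Node u (S = 157.5): continuation = e^(−0.02)·[0.9255·2.3737 + 0.0745·37.6250] = 4.9008; exercise value = 0.0000 ≤ continuation, so V_u = 4.9008
Node d (S = 97.5): continuation = e^(−0.02)·[0.9255·37.6250 + 0.0745·76.6250] = 39.7278; exercise value = 42.5000 > continuation, so V_d = 42.5000 (exercise)
Node 0 (S = 150): continuation = e^(−0.02)·[0.9255·4.9008 + 0.0745·42.5000] = 7.5493; exercise value = 0.0000 ≤ continuation, so V_0 = 7.5493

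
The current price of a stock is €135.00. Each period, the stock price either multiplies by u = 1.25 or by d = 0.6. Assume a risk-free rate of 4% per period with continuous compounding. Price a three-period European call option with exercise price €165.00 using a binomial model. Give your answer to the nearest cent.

Risk-neutral probability p = (e^0.04 − 0.6)/(1.25 − 0.6) = 0.4408/0.6500 = 0.6782
Terminal stock prices: S_uuu = 263.7, S_uud = 126.6, S_udd = 60.75, S_ddd = 29.16
Terminal payoffs (S − K): max(98.67, 0) = 98.67, max(-38.44, 0) = 0, max(-104.2, 0) = 0, max(-135.8, 0) = 0
Node uu (S = 210.9): V_uu = e^(−0.04)·[0.6782·98.6719 + 0.3218·0.0000] = 64.2925
Node ud (S = 101.2): V_ud = e^(−0.04)·[0.6782·0.0000 + 0.3218·0.0000] = 0.0000
Node dd (S = 48.6): V_dd = e^(−0.04)·[0.6782·0.0000 + 0.3218·0.0000] = 0.0000
Node u (S = 168.8): V_u = e^(−0.04)·[0.6782·64.2925 + 0.3218·0.0000] = 41.8917
Node d (S = 81): V_d = e^(−0.04)·[0.6782·0.0000 + 0.3218·0.0000] = 0.0000
Node 0 (S = 135): V_0 = e^(−0.04)·[0.6782·41.8917 + 0.3218·0.0000] = 27.2957

€27.30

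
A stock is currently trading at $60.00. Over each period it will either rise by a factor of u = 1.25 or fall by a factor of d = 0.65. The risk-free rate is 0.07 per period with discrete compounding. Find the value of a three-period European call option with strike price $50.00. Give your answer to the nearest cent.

Risk-neutral probability p = (1 + 0.07 − 0.65)/(1.25 − 0.65) = 0.4200/0.6000 = 0.7000
Terminal stock prices: S_uuu = 117.2, S_uud = 60.94, S_udd = 31.69, S_ddd = 16.48
Terminal payoffs (S − K): max(67.19, 0) = 67.19, max(10.94, 0) = 10.94, max(-18.31, 0) = 0, max(-33.52, 0) = 0
Node uu (S = 93.75): V_uu = 1/1.07·[0.7000·67.1875 + 0.3000·10.9375] = 47.0210
Node ud (S = 48.75): V_ud = 1/1.07·[0.7000·10.9375 + 0.3000·0.0000] = 7.1554
Node dd (S = 25.35): V_dd = 1/1.07·[0.7000·0.0000 + 0.3000·0.0000] = 0.0000
Node u (S = 75): V_u = 1/1.07·[0.7000·47.0210 + 0.3000·7.1554] = 32.7676
Node d (S = 39): V_d = 1/1.07·[0.7000·7.1554 + 0.3000·0.0000] = 4.6811
Node 0 (S = 60): V_0 = 1/1.07·[0.7000·32.7676 + 0.3000·4.6811] = 22.7492

$22.75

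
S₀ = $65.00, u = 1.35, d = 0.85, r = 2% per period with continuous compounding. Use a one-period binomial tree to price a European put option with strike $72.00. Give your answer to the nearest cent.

$10.83

Risk-neutral probability p = (e^0.02 − 0.85)/(1.35 − 0.85) = 0.1702/0.5000 = 0.3404
Terminal stock prices: S_u = 87.75, S_d = 55.25
Terminal payoffs (K − S): max(-15.75, 0) = 0, max(16.75, 0) = 16.75
Node 0 (S = 65): V_0 = e^(−0.02)·[0.3404·0.0000 + 0.6596·16.7500] = 10.8295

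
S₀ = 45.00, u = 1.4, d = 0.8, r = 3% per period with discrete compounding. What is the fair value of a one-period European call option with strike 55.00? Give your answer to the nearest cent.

Risk-neutral probability p = (1 + 0.03 − 0.8)/(1.4 − 0.8) = 0.2300/0.6000 = 0.3833
Terminal stock prices: S_u = 63, S_d = 36
Terminal payoffs (S − K): max(8, 0) = 8, max(-19, 0) = 0
Node 0 (S = 45): V_0 = 1/1.03·[0.3833·8.0000 + 0.6167·0.0000] = 2.9773

2.98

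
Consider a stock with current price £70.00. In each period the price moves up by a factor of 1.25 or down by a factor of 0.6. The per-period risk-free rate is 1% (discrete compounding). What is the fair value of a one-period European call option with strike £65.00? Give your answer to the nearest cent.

£14.05

Risk-neutral probability p = (1 + 0.01 − 0.6)/(1.25 − 0.6) = 0.4100/0.6500 = 0.6308
Terminal stock prices: S_u = 87.5, S_d = 42
Terminal payoffs (S − K): max(22.5, 0) = 22.5, max(-23, 0) = 0
Node 0 (S = 70): V_0 = 1/1.01·[0.6308·22.5000 + 0.3692·0.0000] = 14.0518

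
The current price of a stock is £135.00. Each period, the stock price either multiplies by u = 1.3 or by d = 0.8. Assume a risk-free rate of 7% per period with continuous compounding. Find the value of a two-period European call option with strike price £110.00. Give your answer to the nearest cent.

£43.62

Risk-neutral probability p = (e^0.07 − 0.8)/(1.3 − 0.8) = 0.2725/0.5000 = 0.5450
Terminal stock prices: S_uu = 228.2, S_ud = 140.4, S_dd = 86.4
Terminal payoffs (S − K): max(118.2, 0) = 118.2, max(30.4, 0) = 30.4, max(-23.6, 0) = 0
Node u (S = 175.5): V_u = e^(−0.07)·[0.5450·118.1500 + 0.4550·30.4000] = 72.9367
Node d (S = 108): V_d = e^(−0.07)·[0.5450·30.4000 + 0.4550·0.0000] = 15.4484
Node 0 (S = 135): V_0 = e^(−0.07)·[0.5450·72.9367 + 0.4550·15.4484] = 43.6178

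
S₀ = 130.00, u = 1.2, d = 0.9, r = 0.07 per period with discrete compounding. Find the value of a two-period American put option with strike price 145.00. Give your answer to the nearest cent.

Risk-neutral probability p = (1 + 0.07 − 0.9)/(1.2 − 0.9) = 0.1700/0.3000 = 0.5667
Terminal stock prices: S_uu = 187.2, S_ud = 140.4, S_dd = 105.3
Terminal payoffs (K − S): max(-42.2, 0) = 0, max(4.6, 0) = 4.6, max(39.7, 0) = 39.7
Node u (S = 156): continuation = 1/1.07·[0.5667·0.0000 + 0.4333·4.6000] = 1.8629; exercise value = 0.0000 ≤ continuation, so V_u = 1.8629
Node d (S = 117): continuation = 1/1.07·[0.5667·4.6000 + 0.4333·39.7000] = 18.5140; exercise value = 28.0000 > continuation, so V_d = 28.0000 (exercise)
Node 0 (S = 130): continuation = 1/1.07·[0.5667·1.8629 + 0.4333·28.0000] = 12.3262; exercise value = 15.0000 > continuation, so V_0 = 15.0000 (exercise)

15.00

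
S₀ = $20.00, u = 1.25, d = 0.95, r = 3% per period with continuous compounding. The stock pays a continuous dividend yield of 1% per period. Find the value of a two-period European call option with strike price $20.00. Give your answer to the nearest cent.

Per-period risk-free factor R = e^0.03 = 1.0305; dividend-adjusted growth = e^(0.03−0.01) = 1.0202.
Risk-neutral probability p = (1.0202 − 0.95)/(1.25 − 0.95) = 0.0702/0.3000 = 0.2340
Terminal stock prices: S_uu = 31.25, S_ud = 23.75, S_dd = 18.05
Terminal payoffs (S − K): max(11.25, 0) = 11.25, max(3.75, 0) = 3.75, max(-1.95, 0) = 0
Node u (S = 25): V_u = e^(−0.03)·[0.2340·11.2500 + 0.7660·3.7500] = 5.3423
Node d (S = 19): V_d = e^(−0.03)·[0.2340·3.7500 + 0.7660·0.0000] = 0.8516
Node 0 (S = 20): V_0 = e^(−0.03)·[0.2340·5.3423 + 0.7660·0.8516] = 1.8462

$1.85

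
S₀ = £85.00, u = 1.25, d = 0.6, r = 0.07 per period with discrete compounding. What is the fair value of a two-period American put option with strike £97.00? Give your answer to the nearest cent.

Risk-neutral probability p = (1 + 0.07 − 0.6)/(1.25 − 0.6) = 0.4700/0.6500 = 0.7231
Terminal stock prices: S_uu = 132.8, S_ud = 63.75, S_dd = 30.6
Terminal payoffs (K − S): max(-35.81, 0) = 0, max(33.25, 0) = 33.25, max(66.4, 0) = 66.4
Node u (S = 106.2): continuation = 1/1.07·[0.7231·0.0000 + 0.2769·33.2500] = 8.6053; exercise value = 0.0000 ≤ continuation, so V_u = 8.6053
Node d (S = 51): continuation = 1/1.07·[0.7231·33.2500 + 0.2769·66.4000] = 39.6542; exercise value = 46.0000 > continuation, so V_d = 46.0000 (exercise)
Node 0 (S = 85): continuation = 1/1.07·[0.7231·8.6053 + 0.2769·46.0000] = 17.7203; exercise value = 12.0000 ≤ continuation, so V_0 = 17.7203

£17.72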